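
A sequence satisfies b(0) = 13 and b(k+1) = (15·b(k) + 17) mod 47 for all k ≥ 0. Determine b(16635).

9

b(0) = 13; b(1) = 24; b(2) = 1; b(3) = 32; b(4) = 27; b(5) = 46; b(6) = 2; b(7) = 0; b(8) = 17; b(9) = 37; b(10) = 8; b(11) = 43; b(12) = 4; b(13) = 30; b(14) = 44; b(15) = 19; b(16) = 20; b(17) = 35; b(18) = 25; b(19) = 16; b(20) = 22; b(21) = 18; b(22) = 5; b(23) = 45; b(24) = 34; b(25) = 10; b(26) = 26; b(27) = 31; b(28) = 12; b(29) = 9; b(30) = 11; b(31) = 41; b(32) = 21; b(33) = 3; b(34) = 15; b(35) = 7; b(36) = 28; b(37) = 14; b(38) = 39; b(39) = 38; b(40) = 23; b(41) = 33; b(42) = 42; b(43) = 36; b(44) = 40; b(45) = 6; b(46) = 13.
Since b(46) = b(0) = 13, the sequence is periodic with period 46.
So b(16635) = b(0 + ((16635-0) mod 46)) = b(29) = 9.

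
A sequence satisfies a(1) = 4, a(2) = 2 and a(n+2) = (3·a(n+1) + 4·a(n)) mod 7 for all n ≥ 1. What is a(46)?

4

We have a(1) = 4; a(2) = 2; a(3) = 1; a(4) = 4; a(5) = 2.
Since (a(4), a(5)) = (a(1), a(2)) = (4, 2) (two consecutive terms determine the rest), the sequence is periodic with period 3.
(46 - 1) mod 3 = 0, so a(46) = a(1) = 4.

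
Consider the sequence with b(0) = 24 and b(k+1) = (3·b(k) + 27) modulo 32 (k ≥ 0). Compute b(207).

b(0) = 24; b(1) = 3; b(2) = 4; b(3) = 7; b(4) = 16; b(5) = 11; b(6) = 28; b(7) = 15; b(8) = 8; b(9) = 19; b(10) = 20; b(11) = 23; b(12) = 0; b(13) = 27; b(14) = 12; b(15) = 31; b(16) = 24.
Since b(16) = b(0) = 24, the sequence is periodic with period 16.
(207 - 0) mod 16 = 15, so b(207) = b(15) = 31.

31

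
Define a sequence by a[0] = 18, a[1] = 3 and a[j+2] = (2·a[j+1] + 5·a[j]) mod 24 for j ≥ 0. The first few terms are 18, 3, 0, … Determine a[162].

0

a[0] = 18; a[1] = 3; a[2] = 0; a[3] = 15; a[4] = 6; a[5] = 15; a[6] = 12; a[7] = 3; a[8] = 18; a[9] = 3.
The sequence repeats with period 8.
So a[162] = a[0 + ((162-0) mod 8)] = a[2] = 0.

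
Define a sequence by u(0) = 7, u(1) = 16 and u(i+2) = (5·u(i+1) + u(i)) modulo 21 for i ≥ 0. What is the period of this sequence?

u(0) = 7; u(1) = 16; u(2) = 3; u(3) = 10; u(4) = 11; u(5) = 2; u(6) = 0; u(7) = 2; u(8) = 10; u(9) = 10; u(10) = 18; u(11) = 16; u(12) = 14; u(13) = 2; u(14) = 3; u(15) = 17; u(16) = 4; u(17) = 16; u(18) = 0; u(19) = 16; u(20) = 17; u(21) = 17; u(22) = 18; u(23) = 2; u(24) = 7; u(25) = 16.
The sequence repeats with period 24.

24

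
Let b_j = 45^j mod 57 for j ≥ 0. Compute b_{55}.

Computing terms: b_0 = 1, b_1 = 45, b_2 = 30, b_3 = 39, b_4 = 45.
Since b_4 = b_1 = 45, the sequence is eventually periodic: after a pre-period of length 1 it cycles with period 3.
For j ≥ 1, b_j depends only on (j - 1) mod 3. (55 - 1) mod 3 = 0, so b_{55} = b_1 = 45.

45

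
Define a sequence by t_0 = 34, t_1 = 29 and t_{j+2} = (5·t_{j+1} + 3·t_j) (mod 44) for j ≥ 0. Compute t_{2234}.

3

Listing terms: t_0 = 34, t_1 = 29, t_2 = 27, t_3 = 2, t_4 = 3, t_5 = 21, t_6 = 26, t_7 = 17, t_8 = 31, t_9 = 30, t_{10} = 23, t_{11} = 29, t_{12} = 38, t_{13} = 13, t_{14} = 3, t_{15} = 10, t_{16} = 15, t_{17} = 17, t_{18} = 42, t_{19} = 41, t_{20} = 23, t_{21} = 18, t_{22} = 27, t_{23} = 13, t_{24} = 14, t_{25} = 21, t_{26} = 15, t_{27} = 6, t_{28} = 31, t_{29} = 41, t_{30} = 34, t_{31} = 29.
The sequence repeats with period 30.
(2234 - 0) mod 30 = 14, so t_{2234} = t_{14} = 3.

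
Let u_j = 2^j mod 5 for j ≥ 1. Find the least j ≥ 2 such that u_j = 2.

Listing terms: u_1 = 2; u_2 = 4; u_3 = 3; u_4 = 1; u_5 = 2.
Since u_5 = u_1 = 2, the sequence is periodic with period 4.
The value 2 next appears (with j ≥ 2) at u_5.

5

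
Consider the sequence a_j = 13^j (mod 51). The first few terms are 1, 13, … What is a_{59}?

4

Computing terms: a_0 = 1, a_1 = 13, a_2 = 16, a_3 = 4, a_4 = 1.
Since a_4 = a_0 = 1, the sequence is periodic with period 4.
So a_{59} = a_{0 + ((59-0) mod 4)} = a_3 = 4.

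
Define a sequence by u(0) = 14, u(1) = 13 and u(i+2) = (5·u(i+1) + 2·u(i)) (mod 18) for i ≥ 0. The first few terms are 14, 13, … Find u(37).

u(0) = 14, u(1) = 13, u(2) = 3, u(3) = 5, u(4) = 13, u(5) = 3.
Since (u(4), u(5)) = (u(1), u(2)) = (13, 3) (two consecutive terms determine the rest), the sequence is eventually periodic: after a pre-period of length 1 it cycles with period 3.
For i ≥ 1, u(i) depends only on (i - 1) mod 3. (37 - 1) mod 3 = 0, so u(37) = u(1) = 13.

13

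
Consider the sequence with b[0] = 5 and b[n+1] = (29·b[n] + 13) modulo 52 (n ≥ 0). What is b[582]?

We have b[0] = 5; b[1] = 2; b[2] = 19; b[3] = 44; b[4] = 41; b[5] = 6; b[6] = 31; b[7] = 28; b[8] = 45; b[9] = 18; b[10] = 15; b[11] = 32; b[12] = 5.
Since b[12] = b[0] = 5, the sequence is periodic with period 12.
So b[582] = b[0 + ((582-0) mod 12)] = b[6] = 31.

31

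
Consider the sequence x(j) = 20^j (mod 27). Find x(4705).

Listing terms: x(0) = 1,  x(1) = 20,  x(2) = 22,  x(3) = 8,  x(4) = 25,  x(5) = 14,  x(6) = 10,  x(7) = 11,  x(8) = 4,  x(9) = 26,  x(10) = 7,  x(11) = 5,  x(12) = 19,  x(13) = 2,  x(14) = 13,  x(15) = 17,  x(16) = 16,  x(17) = 23,  x(18) = 1.
Since x(18) = x(0) = 1, the sequence is periodic with period 18.
(4705 - 0) mod 18 = 7, so x(4705) = x(7) = 11.

11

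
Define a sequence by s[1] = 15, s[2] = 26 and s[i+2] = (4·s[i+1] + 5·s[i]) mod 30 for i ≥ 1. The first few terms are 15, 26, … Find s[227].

19

Listing terms: s[1] = 15, s[2] = 26, s[3] = 29, s[4] = 6, s[5] = 19, s[6] = 16, s[7] = 9, s[8] = 26, s[9] = 29.
Since (s[8], s[9]) = (s[2], s[3]) = (26, 29) (two consecutive terms determine the rest), the sequence is eventually periodic: after a pre-period of length 1 it cycles with period 6.
For i ≥ 2, s[i] depends only on (i - 2) mod 6. (227 - 2) mod 6 = 3, so s[227] = s[5] = 19.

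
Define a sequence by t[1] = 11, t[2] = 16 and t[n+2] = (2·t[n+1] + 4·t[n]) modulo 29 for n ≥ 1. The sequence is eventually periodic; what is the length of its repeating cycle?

We have t[1] = 11,  t[2] = 16,  t[3] = 18,  t[4] = 13,  t[5] = 11,  t[6] = 16.
Since (t[5], t[6]) = (t[1], t[2]) = (11, 16) (two consecutive terms determine the rest), the sequence is periodic with period 4.

4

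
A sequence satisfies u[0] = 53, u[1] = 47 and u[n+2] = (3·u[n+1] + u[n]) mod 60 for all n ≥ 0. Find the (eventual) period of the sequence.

12

We have u[0] = 53,  u[1] = 47,  u[2] = 14,  u[3] = 29,  u[4] = 41,  u[5] = 32,  u[6] = 17,  u[7] = 23,  u[8] = 26,  u[9] = 41,  u[10] = 29,  u[11] = 8,  u[12] = 53,  u[13] = 47.
Since (u[12], u[13]) = (u[0], u[1]) = (53, 47) (two consecutive terms determine the rest), the sequence is periodic with period 12.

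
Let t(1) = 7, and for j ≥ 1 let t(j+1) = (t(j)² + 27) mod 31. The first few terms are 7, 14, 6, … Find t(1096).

21

t(1) = 7; t(2) = 14; t(3) = 6; t(4) = 1; t(5) = 28; t(6) = 5; t(7) = 21; t(8) = 3; t(9) = 5.
Since t(9) = t(6) = 5, the sequence is eventually periodic: after a pre-period of length 5 it cycles with period 3.
For j ≥ 6, t(j) depends only on (j - 6) mod 3. (1096 - 6) mod 3 = 1, so t(1096) = t(7) = 21.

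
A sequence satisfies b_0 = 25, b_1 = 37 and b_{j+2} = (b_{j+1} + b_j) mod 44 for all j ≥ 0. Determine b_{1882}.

Computing terms: b_0 = 25,  b_1 = 37,  b_2 = 18,  b_3 = 11,  b_4 = 29,  b_5 = 40,  b_6 = 25,  b_7 = 21,  b_8 = 2,  b_9 = 23,  b_{10} = 25,  b_{11} = 4,  b_{12} = 29,  b_{13} = 33,  b_{14} = 18,  b_{15} = 7,  b_{16} = 25,  b_{17} = 32,  b_{18} = 13,  b_{19} = 1,  b_{20} = 14,  b_{21} = 15,  b_{22} = 29,  b_{23} = 0,  b_{24} = 29,  b_{25} = 29,  b_{26} = 14,  b_{27} = 43,  b_{28} = 13,  b_{29} = 12,  b_{30} = 25,  b_{31} = 37.
The sequence repeats with period 30.
So b_{1882} = b_{0 + ((1882-0) mod 30)} = b_{22} = 29.

29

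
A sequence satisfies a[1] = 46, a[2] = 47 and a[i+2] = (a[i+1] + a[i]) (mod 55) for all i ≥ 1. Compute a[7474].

30

a[1] = 46,  a[2] = 47,  a[3] = 38,  a[4] = 30,  a[5] = 13,  a[6] = 43,  a[7] = 1,  a[8] = 44,  a[9] = 45,  a[10] = 34,  a[11] = 24,  a[12] = 3,  a[13] = 27,  a[14] = 30,  a[15] = 2,  a[16] = 32,  a[17] = 34,  a[18] = 11,  a[19] = 45,  a[20] = 1,  a[21] = 46,  a[22] = 47.
The sequence repeats with period 20.
So a[7474] = a[1 + ((7474-1) mod 20)] = a[14] = 30.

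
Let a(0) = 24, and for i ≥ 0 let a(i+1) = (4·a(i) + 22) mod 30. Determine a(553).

28

a(0) = 24,  a(1) = 28,  a(2) = 14,  a(3) = 18,  a(4) = 4,  a(5) = 8,  a(6) = 24.
The sequence repeats with period 6.
(553 - 0) mod 6 = 1, so a(553) = a(1) = 28.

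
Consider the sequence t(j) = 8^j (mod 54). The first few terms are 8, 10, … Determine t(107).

44

Listing terms: t(1) = 8,  t(2) = 10,  t(3) = 26,  t(4) = 46,  t(5) = 44,  t(6) = 28,  t(7) = 8.
The sequence repeats with period 6.
(107 - 1) mod 6 = 4, so t(107) = t(5) = 44.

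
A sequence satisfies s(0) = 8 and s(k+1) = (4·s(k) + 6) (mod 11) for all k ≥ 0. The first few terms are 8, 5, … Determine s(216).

5

Computing terms: s(0) = 8; s(1) = 5; s(2) = 4; s(3) = 0; s(4) = 6; s(5) = 8.
The sequence repeats with period 5.
(216 - 0) mod 5 = 1, so s(216) = s(1) = 5.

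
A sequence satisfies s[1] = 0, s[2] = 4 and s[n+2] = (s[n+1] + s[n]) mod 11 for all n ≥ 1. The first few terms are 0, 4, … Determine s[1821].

0

Computing terms: s[1] = 0, s[2] = 4, s[3] = 4, s[4] = 8, s[5] = 1, s[6] = 9, s[7] = 10, s[8] = 8, s[9] = 7, s[10] = 4, s[11] = 0, s[12] = 4.
The sequence repeats with period 10.
(1821 - 1) mod 10 = 0, so s[1821] = s[1] = 0.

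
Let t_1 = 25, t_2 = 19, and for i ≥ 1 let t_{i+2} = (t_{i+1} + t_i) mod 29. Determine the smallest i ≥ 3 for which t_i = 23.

Listing terms: t_1 = 25; t_2 = 19; t_3 = 15; t_4 = 5; t_5 = 20; t_6 = 25; t_7 = 16; t_8 = 12; t_9 = 28; t_{10} = 11; t_{11} = 10; t_{12} = 21; t_{13} = 2; t_{14} = 23; t_{15} = 25; t_{16} = 19.
The sequence repeats with period 14.
The value 23 first appears (with i ≥ 3) at t_{14}.

14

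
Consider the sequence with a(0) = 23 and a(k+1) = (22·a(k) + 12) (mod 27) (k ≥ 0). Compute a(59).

14

We have a(0) = 23, a(1) = 5, a(2) = 14, a(3) = 23.
The sequence repeats with period 3.
So a(59) = a(0 + ((59-0) mod 3)) = a(2) = 14.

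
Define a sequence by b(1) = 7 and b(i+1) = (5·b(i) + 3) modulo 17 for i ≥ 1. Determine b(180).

16

b(1) = 7, b(2) = 4, b(3) = 6, b(4) = 16, b(5) = 15, b(6) = 10, b(7) = 2, b(8) = 13, b(9) = 0, b(10) = 3, b(11) = 1, b(12) = 8, b(13) = 9, b(14) = 14, b(15) = 5, b(16) = 11, b(17) = 7.
The sequence repeats with period 16.
So b(180) = b(1 + ((180-1) mod 16)) = b(4) = 16.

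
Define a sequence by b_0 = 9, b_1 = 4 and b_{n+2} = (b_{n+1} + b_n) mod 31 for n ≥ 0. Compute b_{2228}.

b_0 = 9; b_1 = 4; b_2 = 13; b_3 = 17; b_4 = 30; b_5 = 16; b_6 = 15; b_7 = 0; b_8 = 15; b_9 = 15; b_{10} = 30; b_{11} = 14; b_{12} = 13; b_{13} = 27; b_{14} = 9; b_{15} = 5; b_{16} = 14; b_{17} = 19; b_{18} = 2; b_{19} = 21; b_{20} = 23; b_{21} = 13; b_{22} = 5; b_{23} = 18; b_{24} = 23; b_{25} = 10; b_{26} = 2; b_{27} = 12; b_{28} = 14; b_{29} = 26; b_{30} = 9; b_{31} = 4.
Since (b_{30}, b_{31}) = (b_0, b_1) = (9, 4) (two consecutive terms determine the rest), the sequence is periodic with period 30.
So b_{2228} = b_{0 + ((2228-0) mod 30)} = b_8 = 15.

15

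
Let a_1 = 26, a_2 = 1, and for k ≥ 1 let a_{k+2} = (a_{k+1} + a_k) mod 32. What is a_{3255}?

a_1 = 26, a_2 = 1, a_3 = 27, a_4 = 28, a_5 = 23, a_6 = 19, a_7 = 10, a_8 = 29, a_9 = 7, a_{10} = 4, a_{11} = 11, a_{12} = 15, a_{13} = 26, a_{14} = 9, a_{15} = 3, a_{16} = 12, a_{17} = 15, a_{18} = 27, a_{19} = 10, a_{20} = 5, a_{21} = 15, a_{22} = 20, a_{23} = 3, a_{24} = 23, a_{25} = 26, a_{26} = 17, a_{27} = 11, a_{28} = 28, a_{29} = 7, a_{30} = 3, a_{31} = 10, a_{32} = 13, a_{33} = 23, a_{34} = 4, a_{35} = 27, a_{36} = 31, a_{37} = 26, a_{38} = 25, a_{39} = 19, a_{40} = 12, a_{41} = 31, a_{42} = 11, a_{43} = 10, a_{44} = 21, a_{45} = 31, a_{46} = 20, a_{47} = 19, a_{48} = 7, a_{49} = 26, a_{50} = 1.
Since (a_{49}, a_{50}) = (a_1, a_2) = (26, 1) (two consecutive terms determine the rest), the sequence is periodic with period 48.
So a_{3255} = a_{1 + ((3255-1) mod 48)} = a_{39} = 19.

19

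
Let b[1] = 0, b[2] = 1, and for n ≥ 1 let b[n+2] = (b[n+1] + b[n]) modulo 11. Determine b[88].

Computing terms: b[1] = 0, b[2] = 1, b[3] = 1, b[4] = 2, b[5] = 3, b[6] = 5, b[7] = 8, b[8] = 2, b[9] = 10, b[10] = 1, b[11] = 0, b[12] = 1.
Since (b[11], b[12]) = (b[1], b[2]) = (0, 1) (two consecutive terms determine the rest), the sequence is periodic with period 10.
So b[88] = b[1 + ((88-1) mod 10)] = b[8] = 2.

2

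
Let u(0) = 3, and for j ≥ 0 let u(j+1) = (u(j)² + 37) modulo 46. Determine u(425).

Listing terms: u(0) = 3, u(1) = 0, u(2) = 37, u(3) = 26, u(4) = 23, u(5) = 14, u(6) = 3.
The sequence repeats with period 6.
(425 - 0) mod 6 = 5, so u(425) = u(5) = 14.

14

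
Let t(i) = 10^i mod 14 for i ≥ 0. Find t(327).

We have t(0) = 1,  t(1) = 10,  t(2) = 2,  t(3) = 6,  t(4) = 4,  t(5) = 12,  t(6) = 8,  t(7) = 10.
Since t(7) = t(1) = 10, the sequence is eventually periodic: after a pre-period of length 1 it cycles with period 6.
For i ≥ 1, t(i) depends only on (i - 1) mod 6. (327 - 1) mod 6 = 2, so t(327) = t(3) = 6.

6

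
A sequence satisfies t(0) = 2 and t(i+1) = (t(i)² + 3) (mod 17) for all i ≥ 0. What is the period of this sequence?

4

We have t(0) = 2,  t(1) = 7,  t(2) = 1,  t(3) = 4,  t(4) = 2.
Since t(4) = t(0) = 2, the sequence is periodic with period 4.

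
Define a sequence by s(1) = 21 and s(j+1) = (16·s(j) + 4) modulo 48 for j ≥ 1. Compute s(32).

Listing terms: s(1) = 21; s(2) = 4; s(3) = 20; s(4) = 36; s(5) = 4.
Since s(5) = s(2) = 4, the sequence is eventually periodic: after a pre-period of length 1 it cycles with period 3.
For j ≥ 2, s(j) depends only on (j - 2) mod 3. (32 - 2) mod 3 = 0, so s(32) = s(2) = 4.

4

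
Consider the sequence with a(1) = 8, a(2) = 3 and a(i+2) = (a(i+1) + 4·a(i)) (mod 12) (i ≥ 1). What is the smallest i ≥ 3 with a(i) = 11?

We have a(1) = 8,  a(2) = 3,  a(3) = 11,  a(4) = 11,  a(5) = 7,  a(6) = 3,  a(7) = 7,  a(8) = 7,  a(9) = 11,  a(10) = 3,  a(11) = 11.
Since (a(10), a(11)) = (a(2), a(3)) = (3, 11) (two consecutive terms determine the rest), the sequence is eventually periodic: after a pre-period of length 1 it cycles with period 8.
The value 11 first appears (with i ≥ 3) at a(3).

3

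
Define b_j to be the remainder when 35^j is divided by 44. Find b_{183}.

19

Listing terms: b_1 = 35,  b_2 = 37,  b_3 = 19,  b_4 = 5,  b_5 = 43,  b_6 = 9,  b_7 = 7,  b_8 = 25,  b_9 = 39,  b_{10} = 1,  b_{11} = 35.
Since b_{11} = b_1 = 35, the sequence is periodic with period 10.
(183 - 1) mod 10 = 2, so b_{183} = b_3 = 19.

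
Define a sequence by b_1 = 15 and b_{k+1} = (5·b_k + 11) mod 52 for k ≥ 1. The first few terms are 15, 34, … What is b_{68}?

We have b_1 = 15; b_2 = 34; b_3 = 25; b_4 = 32; b_5 = 15.
Since b_5 = b_1 = 15, the sequence is periodic with period 4.
So b_{68} = b_{1 + ((68-1) mod 4)} = b_4 = 32.

32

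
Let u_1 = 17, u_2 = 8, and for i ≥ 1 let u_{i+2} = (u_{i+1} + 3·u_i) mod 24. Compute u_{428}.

8

We have u_1 = 17; u_2 = 8; u_3 = 11; u_4 = 11; u_5 = 20; u_6 = 5; u_7 = 17; u_8 = 8.
Since (u_7, u_8) = (u_1, u_2) = (17, 8) (two consecutive terms determine the rest), the sequence is periodic with period 6.
So u_{428} = u_{1 + ((428-1) mod 6)} = u_2 = 8.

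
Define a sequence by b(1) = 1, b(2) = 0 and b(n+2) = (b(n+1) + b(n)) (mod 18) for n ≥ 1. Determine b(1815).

Listing terms: b(1) = 1,  b(2) = 0,  b(3) = 1,  b(4) = 1,  b(5) = 2,  b(6) = 3,  b(7) = 5,  b(8) = 8,  b(9) = 13,  b(10) = 3,  b(11) = 16,  b(12) = 1,  b(13) = 17,  b(14) = 0,  b(15) = 17,  b(16) = 17,  b(17) = 16,  b(18) = 15,  b(19) = 13,  b(20) = 10,  b(21) = 5,  b(22) = 15,  b(23) = 2,  b(24) = 17,  b(25) = 1,  b(26) = 0.
Since (b(25), b(26)) = (b(1), b(2)) = (1, 0) (two consecutive terms determine the rest), the sequence is periodic with period 24.
So b(1815) = b(1 + ((1815-1) mod 24)) = b(15) = 17.

17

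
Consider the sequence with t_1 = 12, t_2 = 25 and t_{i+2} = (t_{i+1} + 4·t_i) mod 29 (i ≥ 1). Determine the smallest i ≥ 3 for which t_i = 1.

Computing terms: t_1 = 12,  t_2 = 25,  t_3 = 15,  t_4 = 28,  t_5 = 1,  t_6 = 26,  t_7 = 1,  t_8 = 18,  t_9 = 22,  t_{10} = 7,  t_{11} = 8,  t_{12} = 7,  t_{13} = 10,  t_{14} = 9,  t_{15} = 20,  t_{16} = 27,  t_{17} = 20,  t_{18} = 12,  t_{19} = 5,  t_{20} = 24,  t_{21} = 15,  t_{22} = 24,  t_{23} = 26,  t_{24} = 6,  t_{25} = 23,  t_{26} = 18,  t_{27} = 23,  t_{28} = 8,  t_{29} = 13,  t_{30} = 16,  t_{31} = 10,  t_{32} = 16,  t_{33} = 27,  t_{34} = 4,  t_{35} = 25,  t_{36} = 12,  t_{37} = 25.
Since (t_{36}, t_{37}) = (t_1, t_2) = (12, 25) (two consecutive terms determine the rest), the sequence is periodic with period 35.
The value 1 first appears (with i ≥ 3) at t_5.

5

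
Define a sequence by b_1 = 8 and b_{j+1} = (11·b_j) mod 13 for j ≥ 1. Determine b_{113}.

Listing terms: b_1 = 8,  b_2 = 10,  b_3 = 6,  b_4 = 1,  b_5 = 11,  b_6 = 4,  b_7 = 5,  b_8 = 3,  b_9 = 7,  b_{10} = 12,  b_{11} = 2,  b_{12} = 9,  b_{13} = 8.
The sequence repeats with period 12.
So b_{113} = b_{1 + ((113-1) mod 12)} = b_5 = 11.

11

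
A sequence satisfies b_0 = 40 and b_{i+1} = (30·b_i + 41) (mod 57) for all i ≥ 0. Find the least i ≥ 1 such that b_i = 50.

2

Computing terms: b_0 = 40, b_1 = 44, b_2 = 50, b_3 = 2, b_4 = 44.
Since b_4 = b_1 = 44, the sequence is eventually periodic: after a pre-period of length 1 it cycles with period 3.
The value 50 first appears (with i ≥ 1) at b_2.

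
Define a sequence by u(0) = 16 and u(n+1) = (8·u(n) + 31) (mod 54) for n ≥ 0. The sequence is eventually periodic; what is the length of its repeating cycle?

We have u(0) = 16; u(1) = 51; u(2) = 7; u(3) = 33; u(4) = 25; u(5) = 15; u(6) = 43; u(7) = 51.
Since u(7) = u(1) = 51, the sequence is eventually periodic: after a pre-period of length 1 it cycles with period 6.

6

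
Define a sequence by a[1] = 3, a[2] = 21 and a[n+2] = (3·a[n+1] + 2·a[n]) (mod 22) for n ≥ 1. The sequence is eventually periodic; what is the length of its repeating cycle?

Listing terms: a[1] = 3; a[2] = 21; a[3] = 3; a[4] = 7; a[5] = 5; a[6] = 7; a[7] = 9; a[8] = 19; a[9] = 9; a[10] = 21; a[11] = 15; a[12] = 21; a[13] = 5; a[14] = 13; a[15] = 5; a[16] = 19; a[17] = 1; a[18] = 19; a[19] = 15; a[20] = 17; a[21] = 15; a[22] = 13; a[23] = 3; a[24] = 13; a[25] = 1; a[26] = 7; a[27] = 1; a[28] = 17; a[29] = 9; a[30] = 17; a[31] = 3; a[32] = 21.
Since (a[31], a[32]) = (a[1], a[2]) = (3, 21) (two consecutive terms determine the rest), the sequence is periodic with period 30.

30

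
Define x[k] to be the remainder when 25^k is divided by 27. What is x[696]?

19

Computing terms: x[0] = 1; x[1] = 25; x[2] = 4; x[3] = 19; x[4] = 16; x[5] = 22; x[6] = 10; x[7] = 7; x[8] = 13; x[9] = 1.
The sequence repeats with period 9.
So x[696] = x[0 + ((696-0) mod 9)] = x[3] = 19.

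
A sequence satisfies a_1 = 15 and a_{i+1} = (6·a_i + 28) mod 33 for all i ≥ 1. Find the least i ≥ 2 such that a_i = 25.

We have a_1 = 15,  a_2 = 19,  a_3 = 10,  a_4 = 22,  a_5 = 28,  a_6 = 31,  a_7 = 16,  a_8 = 25,  a_9 = 13,  a_{10} = 7,  a_{11} = 4,  a_{12} = 19.
Since a_{12} = a_2 = 19, the sequence is eventually periodic: after a pre-period of length 1 it cycles with period 10.
The value 25 first appears (with i ≥ 2) at a_8.

8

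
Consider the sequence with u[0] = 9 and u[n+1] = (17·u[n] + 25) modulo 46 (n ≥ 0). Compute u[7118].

We have u[0] = 9,  u[1] = 40,  u[2] = 15,  u[3] = 4,  u[4] = 1,  u[5] = 42,  u[6] = 3,  u[7] = 30,  u[8] = 29,  u[9] = 12,  u[10] = 45,  u[11] = 8,  u[12] = 23,  u[13] = 2,  u[14] = 13,  u[15] = 16,  u[16] = 21,  u[17] = 14,  u[18] = 33,  u[19] = 34,  u[20] = 5,  u[21] = 18,  u[22] = 9.
Since u[22] = u[0] = 9, the sequence is periodic with period 22.
(7118 - 0) mod 22 = 12, so u[7118] = u[12] = 23.

23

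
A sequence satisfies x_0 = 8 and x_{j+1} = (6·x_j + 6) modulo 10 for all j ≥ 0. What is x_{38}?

6

We have x_0 = 8; x_1 = 4; x_2 = 0; x_3 = 6; x_4 = 2; x_5 = 8.
The sequence repeats with period 5.
(38 - 0) mod 5 = 3, so x_{38} = x_3 = 6.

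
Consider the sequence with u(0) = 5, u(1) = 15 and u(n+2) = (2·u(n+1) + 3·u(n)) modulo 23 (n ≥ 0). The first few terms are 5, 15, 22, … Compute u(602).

7

u(0) = 5; u(1) = 15; u(2) = 22; u(3) = 20; u(4) = 14; u(5) = 19; u(6) = 11; u(7) = 10; u(8) = 7; u(9) = 21; u(10) = 17; u(11) = 5; u(12) = 15.
Since (u(11), u(12)) = (u(0), u(1)) = (5, 15) (two consecutive terms determine the rest), the sequence is periodic with period 11.
So u(602) = u(0 + ((602-0) mod 11)) = u(8) = 7.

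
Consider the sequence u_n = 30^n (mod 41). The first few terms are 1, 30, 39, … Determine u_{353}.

u_0 = 1; u_1 = 30; u_2 = 39; u_3 = 22; u_4 = 4; u_5 = 38; u_6 = 33; u_7 = 6; u_8 = 16; u_9 = 29; u_{10} = 9; u_{11} = 24; u_{12} = 23; u_{13} = 34; u_{14} = 36; u_{15} = 14; u_{16} = 10; u_{17} = 13; u_{18} = 21; u_{19} = 15; u_{20} = 40; u_{21} = 11; u_{22} = 2; u_{23} = 19; u_{24} = 37; u_{25} = 3; u_{26} = 8; u_{27} = 35; u_{28} = 25; u_{29} = 12; u_{30} = 32; u_{31} = 17; u_{32} = 18; u_{33} = 7; u_{34} = 5; u_{35} = 27; u_{36} = 31; u_{37} = 28; u_{38} = 20; u_{39} = 26; u_{40} = 1.
The sequence repeats with period 40.
(353 - 0) mod 40 = 33, so u_{353} = u_{33} = 7.

7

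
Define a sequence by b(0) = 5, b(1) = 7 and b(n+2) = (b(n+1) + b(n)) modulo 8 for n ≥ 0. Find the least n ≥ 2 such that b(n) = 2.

5

We have b(0) = 5; b(1) = 7; b(2) = 4; b(3) = 3; b(4) = 7; b(5) = 2; b(6) = 1; b(7) = 3; b(8) = 4; b(9) = 7; b(10) = 3; b(11) = 2; b(12) = 5; b(13) = 7.
Since (b(12), b(13)) = (b(0), b(1)) = (5, 7) (two consecutive terms determine the rest), the sequence is periodic with period 12.
The value 2 first appears (with n ≥ 2) at b(5).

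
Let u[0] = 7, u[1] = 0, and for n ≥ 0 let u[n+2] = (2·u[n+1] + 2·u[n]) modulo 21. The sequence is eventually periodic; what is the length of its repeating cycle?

3

u[0] = 7,  u[1] = 0,  u[2] = 14,  u[3] = 7,  u[4] = 0.
The sequence repeats with period 3.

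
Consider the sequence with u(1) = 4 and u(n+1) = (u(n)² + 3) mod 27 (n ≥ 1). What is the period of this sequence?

u(1) = 4; u(2) = 19; u(3) = 13; u(4) = 10; u(5) = 22; u(6) = 1; u(7) = 4.
The sequence repeats with period 6.

6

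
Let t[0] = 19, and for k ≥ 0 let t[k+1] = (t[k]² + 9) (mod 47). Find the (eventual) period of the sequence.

3

t[0] = 19; t[1] = 41; t[2] = 45; t[3] = 13; t[4] = 37; t[5] = 15; t[6] = 46; t[7] = 10; t[8] = 15.
Since t[8] = t[5] = 15, the sequence is eventually periodic: after a pre-period of length 5 it cycles with period 3.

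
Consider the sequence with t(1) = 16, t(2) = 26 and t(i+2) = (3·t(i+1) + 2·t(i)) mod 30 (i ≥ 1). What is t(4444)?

22

Listing terms: t(1) = 16,  t(2) = 26,  t(3) = 20,  t(4) = 22,  t(5) = 16,  t(6) = 2,  t(7) = 8,  t(8) = 28,  t(9) = 10,  t(10) = 26,  t(11) = 8,  t(12) = 16,  t(13) = 4,  t(14) = 14,  t(15) = 20,  t(16) = 28,  t(17) = 4,  t(18) = 8,  t(19) = 2,  t(20) = 22,  t(21) = 10,  t(22) = 14,  t(23) = 2,  t(24) = 4,  t(25) = 16,  t(26) = 26.
Since (t(25), t(26)) = (t(1), t(2)) = (16, 26) (two consecutive terms determine the rest), the sequence is periodic with period 24.
So t(4444) = t(1 + ((4444-1) mod 24)) = t(4) = 22.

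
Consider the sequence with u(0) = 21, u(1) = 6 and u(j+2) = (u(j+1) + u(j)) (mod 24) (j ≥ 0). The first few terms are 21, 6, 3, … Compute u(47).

9

Computing terms: u(0) = 21, u(1) = 6, u(2) = 3, u(3) = 9, u(4) = 12, u(5) = 21, u(6) = 9, u(7) = 6, u(8) = 15, u(9) = 21, u(10) = 12, u(11) = 9, u(12) = 21, u(13) = 6.
Since (u(12), u(13)) = (u(0), u(1)) = (21, 6) (two consecutive terms determine the rest), the sequence is periodic with period 12.
So u(47) = u(0 + ((47-0) mod 12)) = u(11) = 9.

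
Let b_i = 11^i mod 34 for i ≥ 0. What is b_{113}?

b_0 = 1,  b_1 = 11,  b_2 = 19,  b_3 = 5,  b_4 = 21,  b_5 = 27,  b_6 = 25,  b_7 = 3,  b_8 = 33,  b_9 = 23,  b_{10} = 15,  b_{11} = 29,  b_{12} = 13,  b_{13} = 7,  b_{14} = 9,  b_{15} = 31,  b_{16} = 1.
Since b_{16} = b_0 = 1, the sequence is periodic with period 16.
So b_{113} = b_{0 + ((113-0) mod 16)} = b_1 = 11.

11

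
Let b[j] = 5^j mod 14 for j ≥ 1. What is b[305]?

Computing terms: b[1] = 5, b[2] = 11, b[3] = 13, b[4] = 9, b[5] = 3, b[6] = 1, b[7] = 5.
The sequence repeats with period 6.
So b[305] = b[1 + ((305-1) mod 6)] = b[5] = 3.

3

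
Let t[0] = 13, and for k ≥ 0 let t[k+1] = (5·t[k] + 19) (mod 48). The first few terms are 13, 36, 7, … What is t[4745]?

Computing terms: t[0] = 13, t[1] = 36, t[2] = 7, t[3] = 6, t[4] = 1, t[5] = 24, t[6] = 43, t[7] = 42, t[8] = 37, t[9] = 12, t[10] = 31, t[11] = 30, t[12] = 25, t[13] = 0, t[14] = 19, t[15] = 18, t[16] = 13.
Since t[16] = t[0] = 13, the sequence is periodic with period 16.
(4745 - 0) mod 16 = 9, so t[4745] = t[9] = 12.

12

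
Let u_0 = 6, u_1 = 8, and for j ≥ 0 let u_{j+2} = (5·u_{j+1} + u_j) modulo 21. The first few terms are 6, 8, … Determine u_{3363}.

7

Computing terms: u_0 = 6,  u_1 = 8,  u_2 = 4,  u_3 = 7,  u_4 = 18,  u_5 = 13,  u_6 = 20,  u_7 = 8,  u_8 = 18,  u_9 = 14,  u_{10} = 4,  u_{11} = 13,  u_{12} = 6,  u_{13} = 1,  u_{14} = 11,  u_{15} = 14,  u_{16} = 18,  u_{17} = 20,  u_{18} = 13,  u_{19} = 1,  u_{20} = 18,  u_{21} = 7,  u_{22} = 11,  u_{23} = 20,  u_{24} = 6,  u_{25} = 8.
Since (u_{24}, u_{25}) = (u_0, u_1) = (6, 8) (two consecutive terms determine the rest), the sequence is periodic with period 24.
So u_{3363} = u_{0 + ((3363-0) mod 24)} = u_3 = 7.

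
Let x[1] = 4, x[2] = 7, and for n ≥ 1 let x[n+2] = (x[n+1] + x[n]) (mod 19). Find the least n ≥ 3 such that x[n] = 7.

12

We have x[1] = 4; x[2] = 7; x[3] = 11; x[4] = 18; x[5] = 10; x[6] = 9; x[7] = 0; x[8] = 9; x[9] = 9; x[10] = 18; x[11] = 8; x[12] = 7; x[13] = 15; x[14] = 3; x[15] = 18; x[16] = 2; x[17] = 1; x[18] = 3; x[19] = 4; x[20] = 7.
The sequence repeats with period 18.
The value 7 first appears (with n ≥ 3) at x[12].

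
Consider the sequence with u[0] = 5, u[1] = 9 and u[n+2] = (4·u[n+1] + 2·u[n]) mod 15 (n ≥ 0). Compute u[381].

Listing terms: u[0] = 5,  u[1] = 9,  u[2] = 1,  u[3] = 7,  u[4] = 0,  u[5] = 14,  u[6] = 11,  u[7] = 12,  u[8] = 10,  u[9] = 4,  u[10] = 6,  u[11] = 2,  u[12] = 5,  u[13] = 9.
The sequence repeats with period 12.
So u[381] = u[0 + ((381-0) mod 12)] = u[9] = 4.

4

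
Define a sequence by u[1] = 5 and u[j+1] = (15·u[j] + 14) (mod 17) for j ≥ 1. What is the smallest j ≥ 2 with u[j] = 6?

Computing terms: u[1] = 5; u[2] = 4; u[3] = 6; u[4] = 2; u[5] = 10; u[6] = 11; u[7] = 9; u[8] = 13; u[9] = 5.
The sequence repeats with period 8.
The value 6 first appears (with j ≥ 2) at u[3].

3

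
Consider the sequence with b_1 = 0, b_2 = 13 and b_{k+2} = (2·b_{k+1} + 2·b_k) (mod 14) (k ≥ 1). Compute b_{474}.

4

Listing terms: b_1 = 0,  b_2 = 13,  b_3 = 12,  b_4 = 8,  b_5 = 12,  b_6 = 12,  b_7 = 6,  b_8 = 8,  b_9 = 0,  b_{10} = 2,  b_{11} = 4,  b_{12} = 12,  b_{13} = 4,  b_{14} = 4,  b_{15} = 2,  b_{16} = 12,  b_{17} = 0,  b_{18} = 10,  b_{19} = 6,  b_{20} = 4,  b_{21} = 6,  b_{22} = 6,  b_{23} = 10,  b_{24} = 4,  b_{25} = 0,  b_{26} = 8,  b_{27} = 2,  b_{28} = 6,  b_{29} = 2,  b_{30} = 2,  b_{31} = 8,  b_{32} = 6,  b_{33} = 0,  b_{34} = 12,  b_{35} = 10,  b_{36} = 2,  b_{37} = 10,  b_{38} = 10,  b_{39} = 12,  b_{40} = 2,  b_{41} = 0,  b_{42} = 4,  b_{43} = 8,  b_{44} = 10,  b_{45} = 8,  b_{46} = 8,  b_{47} = 4,  b_{48} = 10,  b_{49} = 0,  b_{50} = 6,  b_{51} = 12,  b_{52} = 8.
Since (b_{51}, b_{52}) = (b_3, b_4) = (12, 8) (two consecutive terms determine the rest), the sequence is eventually periodic: after a pre-period of length 2 it cycles with period 48.
For k ≥ 3, b_k depends only on (k - 3) mod 48. (474 - 3) mod 48 = 39, so b_{474} = b_{42} = 4.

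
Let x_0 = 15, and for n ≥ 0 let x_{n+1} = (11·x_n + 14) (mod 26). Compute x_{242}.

7

We have x_0 = 15,  x_1 = 23,  x_2 = 7,  x_3 = 13,  x_4 = 1,  x_5 = 25,  x_6 = 3,  x_7 = 21,  x_8 = 11,  x_9 = 5,  x_{10} = 17,  x_{11} = 19,  x_{12} = 15.
Since x_{12} = x_0 = 15, the sequence is periodic with period 12.
(242 - 0) mod 12 = 2, so x_{242} = x_2 = 7.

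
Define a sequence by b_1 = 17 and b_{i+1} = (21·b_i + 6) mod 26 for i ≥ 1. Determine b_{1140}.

Computing terms: b_1 = 17,  b_2 = 25,  b_3 = 11,  b_4 = 3,  b_5 = 17.
The sequence repeats with period 4.
So b_{1140} = b_{1 + ((1140-1) mod 4)} = b_4 = 3.

3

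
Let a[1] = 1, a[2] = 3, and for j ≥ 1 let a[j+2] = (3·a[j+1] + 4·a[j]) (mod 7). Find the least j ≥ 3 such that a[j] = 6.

Computing terms: a[1] = 1; a[2] = 3; a[3] = 6; a[4] = 2; a[5] = 2; a[6] = 0; a[7] = 1; a[8] = 3.
The sequence repeats with period 6.
The value 6 first appears (with j ≥ 3) at a[3].

3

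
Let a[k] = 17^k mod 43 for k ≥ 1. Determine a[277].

15

Computing terms: a[1] = 17; a[2] = 31; a[3] = 11; a[4] = 15; a[5] = 40; a[6] = 35; a[7] = 36; a[8] = 10; a[9] = 41; a[10] = 9; a[11] = 24; a[12] = 21; a[13] = 13; a[14] = 6; a[15] = 16; a[16] = 14; a[17] = 23; a[18] = 4; a[19] = 25; a[20] = 38; a[21] = 1; a[22] = 17.
Since a[22] = a[1] = 17, the sequence is periodic with period 21.
(277 - 1) mod 21 = 3, so a[277] = a[4] = 15.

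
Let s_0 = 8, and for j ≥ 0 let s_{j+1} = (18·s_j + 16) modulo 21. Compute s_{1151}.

19

Computing terms: s_0 = 8,  s_1 = 13,  s_2 = 19,  s_3 = 1,  s_4 = 13.
Since s_4 = s_1 = 13, the sequence is eventually periodic: after a pre-period of length 1 it cycles with period 3.
For j ≥ 1, s_j depends only on (j - 1) mod 3. (1151 - 1) mod 3 = 1, so s_{1151} = s_2 = 19.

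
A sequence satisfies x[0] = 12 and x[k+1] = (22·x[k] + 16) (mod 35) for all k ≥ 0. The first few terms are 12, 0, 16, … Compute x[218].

x[0] = 12; x[1] = 0; x[2] = 16; x[3] = 18; x[4] = 27; x[5] = 15; x[6] = 31; x[7] = 33; x[8] = 7; x[9] = 30; x[10] = 11; x[11] = 13; x[12] = 22; x[13] = 10; x[14] = 26; x[15] = 28; x[16] = 2; x[17] = 25; x[18] = 6; x[19] = 8; x[20] = 17; x[21] = 5; x[22] = 21; x[23] = 23; x[24] = 32; x[25] = 20; x[26] = 1; x[27] = 3; x[28] = 12.
The sequence repeats with period 28.
So x[218] = x[0 + ((218-0) mod 28)] = x[22] = 21.

21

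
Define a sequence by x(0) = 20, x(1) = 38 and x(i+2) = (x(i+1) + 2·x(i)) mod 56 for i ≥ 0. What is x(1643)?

We have x(0) = 20; x(1) = 38; x(2) = 22; x(3) = 42; x(4) = 30; x(5) = 2; x(6) = 6; x(7) = 10; x(8) = 22; x(9) = 42.
Since (x(8), x(9)) = (x(2), x(3)) = (22, 42) (two consecutive terms determine the rest), the sequence is eventually periodic: after a pre-period of length 2 it cycles with period 6.
For i ≥ 2, x(i) depends only on (i - 2) mod 6. (1643 - 2) mod 6 = 3, so x(1643) = x(5) = 2.

2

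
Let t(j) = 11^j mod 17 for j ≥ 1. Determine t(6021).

10

t(1) = 11, t(2) = 2, t(3) = 5, t(4) = 4, t(5) = 10, t(6) = 8, t(7) = 3, t(8) = 16, t(9) = 6, t(10) = 15, t(11) = 12, t(12) = 13, t(13) = 7, t(14) = 9, t(15) = 14, t(16) = 1, t(17) = 11.
Since t(17) = t(1) = 11, the sequence is periodic with period 16.
So t(6021) = t(1 + ((6021-1) mod 16)) = t(5) = 10.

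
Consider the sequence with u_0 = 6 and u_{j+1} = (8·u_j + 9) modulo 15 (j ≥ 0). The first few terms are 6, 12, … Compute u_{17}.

We have u_0 = 6, u_1 = 12, u_2 = 0, u_3 = 9, u_4 = 6.
Since u_4 = u_0 = 6, the sequence is periodic with period 4.
(17 - 0) mod 4 = 1, so u_{17} = u_1 = 12.

12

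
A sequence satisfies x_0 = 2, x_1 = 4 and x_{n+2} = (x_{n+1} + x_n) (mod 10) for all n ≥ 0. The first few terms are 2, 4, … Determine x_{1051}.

6

Listing terms: x_0 = 2,  x_1 = 4,  x_2 = 6,  x_3 = 0,  x_4 = 6,  x_5 = 6,  x_6 = 2,  x_7 = 8,  x_8 = 0,  x_9 = 8,  x_{10} = 8,  x_{11} = 6,  x_{12} = 4,  x_{13} = 0,  x_{14} = 4,  x_{15} = 4,  x_{16} = 8,  x_{17} = 2,  x_{18} = 0,  x_{19} = 2,  x_{20} = 2,  x_{21} = 4.
Since (x_{20}, x_{21}) = (x_0, x_1) = (2, 4) (two consecutive terms determine the rest), the sequence is periodic with period 20.
(1051 - 0) mod 20 = 11, so x_{1051} = x_{11} = 6.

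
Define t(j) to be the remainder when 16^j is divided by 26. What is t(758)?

22

Computing terms: t(1) = 16,  t(2) = 22,  t(3) = 14,  t(4) = 16.
Since t(4) = t(1) = 16, the sequence is periodic with period 3.
So t(758) = t(1 + ((758-1) mod 3)) = t(2) = 22.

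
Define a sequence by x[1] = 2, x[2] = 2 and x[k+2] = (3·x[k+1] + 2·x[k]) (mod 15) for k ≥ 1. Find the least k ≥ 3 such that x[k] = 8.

13

Listing terms: x[1] = 2,  x[2] = 2,  x[3] = 10,  x[4] = 4,  x[5] = 2,  x[6] = 14,  x[7] = 1,  x[8] = 1,  x[9] = 5,  x[10] = 2,  x[11] = 1,  x[12] = 7,  x[13] = 8,  x[14] = 8,  x[15] = 10,  x[16] = 1,  x[17] = 8,  x[18] = 11,  x[19] = 4,  x[20] = 4,  x[21] = 5,  x[22] = 8,  x[23] = 4,  x[24] = 13,  x[25] = 2,  x[26] = 2.
The sequence repeats with period 24.
The value 8 first appears (with k ≥ 3) at x[13].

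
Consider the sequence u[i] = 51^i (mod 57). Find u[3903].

27

Computing terms: u[0] = 1; u[1] = 51; u[2] = 36; u[3] = 12; u[4] = 42; u[5] = 33; u[6] = 30; u[7] = 48; u[8] = 54; u[9] = 18; u[10] = 6; u[11] = 21; u[12] = 45; u[13] = 15; u[14] = 24; u[15] = 27; u[16] = 9; u[17] = 3; u[18] = 39; u[19] = 51.
Since u[19] = u[1] = 51, the sequence is eventually periodic: after a pre-period of length 1 it cycles with period 18.
For i ≥ 1, u[i] depends only on (i - 1) mod 18. (3903 - 1) mod 18 = 14, so u[3903] = u[15] = 27.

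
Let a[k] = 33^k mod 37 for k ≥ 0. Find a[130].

a[0] = 1, a[1] = 33, a[2] = 16, a[3] = 10, a[4] = 34, a[5] = 12, a[6] = 26, a[7] = 7, a[8] = 9, a[9] = 1.
The sequence repeats with period 9.
So a[130] = a[0 + ((130-0) mod 9)] = a[4] = 34.

34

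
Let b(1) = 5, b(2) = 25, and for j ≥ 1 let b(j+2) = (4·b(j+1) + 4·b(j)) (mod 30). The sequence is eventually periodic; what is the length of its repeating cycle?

8

Listing terms: b(1) = 5; b(2) = 25; b(3) = 0; b(4) = 10; b(5) = 10; b(6) = 20; b(7) = 0; b(8) = 20; b(9) = 20; b(10) = 10; b(11) = 0; b(12) = 10.
Since (b(11), b(12)) = (b(3), b(4)) = (0, 10) (two consecutive terms determine the rest), the sequence is eventually periodic: after a pre-period of length 2 it cycles with period 8.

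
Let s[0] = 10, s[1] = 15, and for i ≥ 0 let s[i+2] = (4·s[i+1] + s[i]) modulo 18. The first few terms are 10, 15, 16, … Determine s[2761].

Computing terms: s[0] = 10,  s[1] = 15,  s[2] = 16,  s[3] = 7,  s[4] = 8,  s[5] = 3,  s[6] = 2,  s[7] = 11,  s[8] = 10,  s[9] = 15.
Since (s[8], s[9]) = (s[0], s[1]) = (10, 15) (two consecutive terms determine the rest), the sequence is periodic with period 8.
(2761 - 0) mod 8 = 1, so s[2761] = s[1] = 15.

15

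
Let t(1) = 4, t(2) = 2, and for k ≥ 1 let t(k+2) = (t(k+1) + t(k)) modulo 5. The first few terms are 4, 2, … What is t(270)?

t(1) = 4; t(2) = 2; t(3) = 1; t(4) = 3; t(5) = 4; t(6) = 2.
The sequence repeats with period 4.
So t(270) = t(1 + ((270-1) mod 4)) = t(2) = 2.

2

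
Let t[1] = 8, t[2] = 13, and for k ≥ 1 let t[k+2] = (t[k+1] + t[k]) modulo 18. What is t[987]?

3

We have t[1] = 8,  t[2] = 13,  t[3] = 3,  t[4] = 16,  t[5] = 1,  t[6] = 17,  t[7] = 0,  t[8] = 17,  t[9] = 17,  t[10] = 16,  t[11] = 15,  t[12] = 13,  t[13] = 10,  t[14] = 5,  t[15] = 15,  t[16] = 2,  t[17] = 17,  t[18] = 1,  t[19] = 0,  t[20] = 1,  t[21] = 1,  t[22] = 2,  t[23] = 3,  t[24] = 5,  t[25] = 8,  t[26] = 13.
Since (t[25], t[26]) = (t[1], t[2]) = (8, 13) (two consecutive terms determine the rest), the sequence is periodic with period 24.
So t[987] = t[1 + ((987-1) mod 24)] = t[3] = 3.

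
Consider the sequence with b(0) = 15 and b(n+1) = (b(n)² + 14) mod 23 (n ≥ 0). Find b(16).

b(0) = 15; b(1) = 9; b(2) = 3; b(3) = 0; b(4) = 14; b(5) = 3.
Since b(5) = b(2) = 3, the sequence is eventually periodic: after a pre-period of length 2 it cycles with period 3.
For n ≥ 2, b(n) depends only on (n - 2) mod 3. (16 - 2) mod 3 = 2, so b(16) = b(4) = 14.

14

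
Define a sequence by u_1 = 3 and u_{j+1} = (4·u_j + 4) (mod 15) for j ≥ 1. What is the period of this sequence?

6

Computing terms: u_1 = 3,  u_2 = 1,  u_3 = 8,  u_4 = 6,  u_5 = 13,  u_6 = 11,  u_7 = 3.
Since u_7 = u_1 = 3, the sequence is periodic with period 6.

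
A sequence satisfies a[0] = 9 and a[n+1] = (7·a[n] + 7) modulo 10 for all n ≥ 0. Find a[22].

7

Listing terms: a[0] = 9, a[1] = 0, a[2] = 7, a[3] = 6, a[4] = 9.
Since a[4] = a[0] = 9, the sequence is periodic with period 4.
(22 - 0) mod 4 = 2, so a[22] = a[2] = 7.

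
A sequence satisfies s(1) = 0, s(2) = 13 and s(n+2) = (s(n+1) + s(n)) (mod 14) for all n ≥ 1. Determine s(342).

We have s(1) = 0,  s(2) = 13,  s(3) = 13,  s(4) = 12,  s(5) = 11,  s(6) = 9,  s(7) = 6,  s(8) = 1,  s(9) = 7,  s(10) = 8,  s(11) = 1,  s(12) = 9,  s(13) = 10,  s(14) = 5,  s(15) = 1,  s(16) = 6,  s(17) = 7,  s(18) = 13,  s(19) = 6,  s(20) = 5,  s(21) = 11,  s(22) = 2,  s(23) = 13,  s(24) = 1,  s(25) = 0,  s(26) = 1,  s(27) = 1,  s(28) = 2,  s(29) = 3,  s(30) = 5,  s(31) = 8,  s(32) = 13,  s(33) = 7,  s(34) = 6,  s(35) = 13,  s(36) = 5,  s(37) = 4,  s(38) = 9,  s(39) = 13,  s(40) = 8,  s(41) = 7,  s(42) = 1,  s(43) = 8,  s(44) = 9,  s(45) = 3,  s(46) = 12,  s(47) = 1,  s(48) = 13,  s(49) = 0,  s(50) = 13.
The sequence repeats with period 48.
So s(342) = s(1 + ((342-1) mod 48)) = s(6) = 9.

9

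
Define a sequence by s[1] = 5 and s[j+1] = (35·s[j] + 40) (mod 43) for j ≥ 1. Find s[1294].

We have s[1] = 5, s[2] = 0, s[3] = 40, s[4] = 21, s[5] = 1, s[6] = 32, s[7] = 42, s[8] = 5.
The sequence repeats with period 7.
So s[1294] = s[1 + ((1294-1) mod 7)] = s[6] = 32.

32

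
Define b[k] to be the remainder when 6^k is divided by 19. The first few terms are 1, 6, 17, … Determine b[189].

Listing terms: b[0] = 1,  b[1] = 6,  b[2] = 17,  b[3] = 7,  b[4] = 4,  b[5] = 5,  b[6] = 11,  b[7] = 9,  b[8] = 16,  b[9] = 1.
Since b[9] = b[0] = 1, the sequence is periodic with period 9.
(189 - 0) mod 9 = 0, so b[189] = b[0] = 1.

1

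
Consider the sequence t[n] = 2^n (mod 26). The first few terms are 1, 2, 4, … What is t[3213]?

t[0] = 1, t[1] = 2, t[2] = 4, t[3] = 8, t[4] = 16, t[5] = 6, t[6] = 12, t[7] = 24, t[8] = 22, t[9] = 18, t[10] = 10, t[11] = 20, t[12] = 14, t[13] = 2.
Since t[13] = t[1] = 2, the sequence is eventually periodic: after a pre-period of length 1 it cycles with period 12.
For n ≥ 1, t[n] depends only on (n - 1) mod 12. (3213 - 1) mod 12 = 8, so t[3213] = t[9] = 18.

18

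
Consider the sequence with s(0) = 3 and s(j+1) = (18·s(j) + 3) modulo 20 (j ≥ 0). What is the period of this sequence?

Computing terms: s(0) = 3, s(1) = 17, s(2) = 9, s(3) = 5, s(4) = 13, s(5) = 17.
Since s(5) = s(1) = 17, the sequence is eventually periodic: after a pre-period of length 1 it cycles with period 4.

4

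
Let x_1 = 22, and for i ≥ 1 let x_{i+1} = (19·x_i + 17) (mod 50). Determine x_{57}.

2

Listing terms: x_1 = 22; x_2 = 35; x_3 = 32; x_4 = 25; x_5 = 42; x_6 = 15; x_7 = 2; x_8 = 5; x_9 = 12; x_{10} = 45; x_{11} = 22.
Since x_{11} = x_1 = 22, the sequence is periodic with period 10.
So x_{57} = x_{1 + ((57-1) mod 10)} = x_7 = 2.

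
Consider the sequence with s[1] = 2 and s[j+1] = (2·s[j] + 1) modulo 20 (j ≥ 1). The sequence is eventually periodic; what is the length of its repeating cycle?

Listing terms: s[1] = 2,  s[2] = 5,  s[3] = 11,  s[4] = 3,  s[5] = 7,  s[6] = 15,  s[7] = 11.
Since s[7] = s[3] = 11, the sequence is eventually periodic: after a pre-period of length 2 it cycles with period 4.

4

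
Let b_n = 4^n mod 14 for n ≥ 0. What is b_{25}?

4

Listing terms: b_0 = 1, b_1 = 4, b_2 = 2, b_3 = 8, b_4 = 4.
Since b_4 = b_1 = 4, the sequence is eventually periodic: after a pre-period of length 1 it cycles with period 3.
For n ≥ 1, b_n depends only on (n - 1) mod 3. (25 - 1) mod 3 = 0, so b_{25} = b_1 = 4.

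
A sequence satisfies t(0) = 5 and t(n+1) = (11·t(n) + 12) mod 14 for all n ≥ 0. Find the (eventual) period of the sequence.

Listing terms: t(0) = 5, t(1) = 11, t(2) = 7, t(3) = 5.
Since t(3) = t(0) = 5, the sequence is periodic with period 3.

3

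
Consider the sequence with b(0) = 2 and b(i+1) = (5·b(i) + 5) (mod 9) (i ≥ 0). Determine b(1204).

5

Listing terms: b(0) = 2, b(1) = 6, b(2) = 8, b(3) = 0, b(4) = 5, b(5) = 3, b(6) = 2.
The sequence repeats with period 6.
So b(1204) = b(0 + ((1204-0) mod 6)) = b(4) = 5.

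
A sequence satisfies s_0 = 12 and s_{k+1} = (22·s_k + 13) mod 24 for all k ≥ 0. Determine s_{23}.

s_0 = 12, s_1 = 13, s_2 = 11, s_3 = 15, s_4 = 7, s_5 = 23, s_6 = 15.
Since s_6 = s_3 = 15, the sequence is eventually periodic: after a pre-period of length 3 it cycles with period 3.
For k ≥ 3, s_k depends only on (k - 3) mod 3. (23 - 3) mod 3 = 2, so s_{23} = s_5 = 23.

23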